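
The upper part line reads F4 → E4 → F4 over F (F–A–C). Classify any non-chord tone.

The harmony at that moment is F major triad (F, A, C); E4 is not a chord tone.
It is approached by step down from F4 and left by step up to F4.
Step away and step back to the same note — a neighbor tone (lower neighbor).

E4 is a neighbor tone.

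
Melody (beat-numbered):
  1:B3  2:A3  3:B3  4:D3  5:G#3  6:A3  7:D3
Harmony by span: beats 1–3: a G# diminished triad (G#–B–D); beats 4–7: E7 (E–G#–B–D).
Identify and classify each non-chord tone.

A3 (beat 2) — neighbor tone; A3 (beat 6) — escape tone.

The harmony at that moment is G# diminished triad (G#, B, D); A3 is not a chord tone.
It is approached by step down from B3 and left by step up to B3.
Step away and step back to the same note — a neighbor tone (lower neighbor).
The harmony at that moment is E dominant seventh chord (E, G#, B, D); A3 is not a chord tone.
It is approached by step up from G#3 and left by leap down to D3.
Step in, leap out — an escape tone.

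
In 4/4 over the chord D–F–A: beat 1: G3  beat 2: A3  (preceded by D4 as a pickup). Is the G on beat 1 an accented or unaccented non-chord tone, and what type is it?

The harmony at that moment is D minor triad (D, F, A); G3 is not a chord tone.
It is approached by leap down from D4 and left by step up to A3.
Leap in, step out — an appoggiatura.
It falls on the downbeat, so it is accented.

Accented appoggiatura.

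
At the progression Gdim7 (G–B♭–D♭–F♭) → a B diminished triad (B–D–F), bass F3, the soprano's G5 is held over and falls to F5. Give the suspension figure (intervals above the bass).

At the second chord the bass is F3. The suspended G5 lies a ninth above the bass; after resolving down by step to F5, the interval above the bass becomes an octave.
Suspension figures are named by those two intervals: 9–8.

9–8 suspension.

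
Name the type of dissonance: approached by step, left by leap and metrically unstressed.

Approach: by step. Departure: by leap. Metric position: weak.
Step in, leap out, from a weak position — an escape tone (échappée). (It is the mirror image of the appoggiatura, which leaps in and steps out on a strong beat.)

Escape tone.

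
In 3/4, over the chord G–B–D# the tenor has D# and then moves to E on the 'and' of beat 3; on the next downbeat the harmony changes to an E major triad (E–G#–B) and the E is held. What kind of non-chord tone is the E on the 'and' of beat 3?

Anticipation.

The harmony at that moment is G augmented triad (G, B, D#); E is not a chord tone.
It is approached by step up from D# and then sustained as the same pitch into the next harmony.
Arriving early and becoming a chord tone when the harmony changes — an anticipation.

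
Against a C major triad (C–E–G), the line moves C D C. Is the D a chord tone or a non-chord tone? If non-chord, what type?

The harmony at that moment is C major triad (C, E, G); D is not a chord tone.
It is approached by step up from C and left by step down to C.
Step away and step back to the same note — a neighbor tone (upper neighbor).

Non-chord tone — a neighbor tone.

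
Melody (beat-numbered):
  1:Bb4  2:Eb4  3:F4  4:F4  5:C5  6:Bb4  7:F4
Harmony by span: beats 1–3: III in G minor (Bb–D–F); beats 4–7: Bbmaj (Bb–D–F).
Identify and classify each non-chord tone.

The harmony at that moment is Bb major triad (Bb, D, F); Eb4 is not a chord tone.
It is approached by leap down from Bb4 and left by step up to F4.
Leap in, step out — an appoggiatura.
The harmony at that moment is Bb major triad (Bb, D, F); C5 is not a chord tone.
It is approached by leap up from F4 and left by step down to Bb4.
Leap in, step out — an appoggiatura.

Eb4 (beat 2) — appoggiatura; C5 (beat 5) — appoggiatura.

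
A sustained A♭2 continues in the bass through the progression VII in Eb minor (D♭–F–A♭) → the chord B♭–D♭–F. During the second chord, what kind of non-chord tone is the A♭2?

The harmony at that moment is B♭ minor triad (B♭, D♭, F); A♭2 is not a chord tone.
It is held over (the same pitch as the preceding A♭2) and then sustained as the same pitch into the next harmony.
Sustained through a change of harmony — a pedal tone.

Pedal tone (pedal point).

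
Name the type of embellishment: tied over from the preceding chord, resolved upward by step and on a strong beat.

Retardation.

Approach: by preparation — the pitch is first a chord tone, then held (tied or repeated) while the harmony changes under it. Departure: up by step. Metric position: strong.
A prepared dissonance that resolves upward by step — a retardation. (The same figure resolving downward would be a suspension.)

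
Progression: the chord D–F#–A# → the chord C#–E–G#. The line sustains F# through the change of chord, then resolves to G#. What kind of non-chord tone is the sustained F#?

F# is a retardation.

The harmony at that moment is C# minor triad (C#, E, G#); F# is not a chord tone.
It is held over (the same pitch as the preceding F#) and left by step up to G#.
Held over from the previous chord and resolving up by step — a retardation.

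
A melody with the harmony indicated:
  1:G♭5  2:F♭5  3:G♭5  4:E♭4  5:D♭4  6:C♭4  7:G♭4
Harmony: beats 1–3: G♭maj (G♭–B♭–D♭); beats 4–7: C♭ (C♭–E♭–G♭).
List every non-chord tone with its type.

The harmony at that moment is G♭ major triad (G♭, B♭, D♭); F♭5 is not a chord tone.
It is approached by step down from G♭5 and left by step up to G♭5.
Step away and step back to the same note — a neighbor tone (lower neighbor).
The harmony at that moment is C♭ major triad (C♭, E♭, G♭); D♭4 is not a chord tone.
It is approached by step down from E♭4 and left by step down to C♭4.
Step in, step out in the same direction — a passing tone.

F♭5 (beat 2) — neighbor tone; D♭4 (beat 5) — passing tone.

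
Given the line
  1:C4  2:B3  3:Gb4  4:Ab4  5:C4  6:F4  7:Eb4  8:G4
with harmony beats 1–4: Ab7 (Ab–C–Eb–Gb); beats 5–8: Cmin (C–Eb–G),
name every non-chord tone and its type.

The harmony at that moment is Ab dominant seventh chord (Ab, C, Eb, Gb); B3 is not a chord tone.
It is approached by step down from C4 and left by leap up to Gb4.
Step in, leap out — an escape tone.
The harmony at that moment is C minor triad (C, Eb, G); F4 is not a chord tone.
It is approached by leap up from C4 and left by step down to Eb4.
Leap in, step out — an appoggiatura.

B3 (beat 2) — escape tone; F4 (beat 6) — appoggiatura.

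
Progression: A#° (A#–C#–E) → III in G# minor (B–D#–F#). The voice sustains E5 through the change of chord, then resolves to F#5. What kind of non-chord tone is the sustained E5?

E5 is a retardation.

The harmony at that moment is B major triad (B, D#, F#); E5 is not a chord tone.
It is held over (the same pitch as the preceding E5) and left by step up to F#5.
Held over from the previous chord and resolving up by step — a retardation.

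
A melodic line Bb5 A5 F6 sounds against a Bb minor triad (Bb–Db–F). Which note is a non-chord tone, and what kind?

A5 is an escape tone.

The harmony at that moment is Bb minor triad (Bb, Db, F); A5 is not a chord tone.
It is approached by step down from Bb5 and left by leap up to F6.
Step in, leap out — an escape tone.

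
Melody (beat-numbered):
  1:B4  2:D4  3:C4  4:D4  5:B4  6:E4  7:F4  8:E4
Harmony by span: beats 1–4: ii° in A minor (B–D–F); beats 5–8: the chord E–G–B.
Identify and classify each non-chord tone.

C4 (beat 3) — neighbor tone; F4 (beat 7) — neighbor tone.

The harmony at that moment is B diminished triad (B, D, F); C4 is not a chord tone.
It is approached by step down from D4 and left by step up to D4.
Step away and step back to the same note — a neighbor tone (lower neighbor).
The harmony at that moment is E minor triad (E, G, B); F4 is not a chord tone.
It is approached by step up from E4 and left by step down to E4.
Step away and step back to the same note — a neighbor tone (upper neighbor).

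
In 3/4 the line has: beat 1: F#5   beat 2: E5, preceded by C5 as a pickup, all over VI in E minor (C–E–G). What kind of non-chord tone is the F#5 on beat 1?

The harmony at that moment is C major triad (C, E, G); F#5 is not a chord tone.
It is approached by leap up from C5 and left by step down to E5.
Leap in, step out, metrically accented — an appoggiatura.

Appoggiatura.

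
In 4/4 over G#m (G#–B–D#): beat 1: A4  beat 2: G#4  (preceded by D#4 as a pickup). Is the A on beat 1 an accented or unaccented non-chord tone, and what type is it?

The harmony at that moment is G# minor triad (G#, B, D#); A4 is not a chord tone.
It is approached by leap up from D#4 and left by step down to G#4.
Leap in, step out — an appoggiatura.
It falls on the downbeat, so it is accented.

Accented appoggiatura.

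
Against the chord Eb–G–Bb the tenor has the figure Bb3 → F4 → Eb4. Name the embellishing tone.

The harmony at that moment is Eb major triad (Eb, G, Bb); F4 is not a chord tone.
It is approached by leap up from Bb3 and left by step down to Eb4.
Leap in, step out — an appoggiatura.

F4 is an appoggiatura.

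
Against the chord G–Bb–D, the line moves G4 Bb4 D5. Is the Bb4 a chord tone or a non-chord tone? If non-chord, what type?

G minor triad contains G, Bb, D; Bb is the third, so it is a chord tone.

Chord tone (the third of G minor triad).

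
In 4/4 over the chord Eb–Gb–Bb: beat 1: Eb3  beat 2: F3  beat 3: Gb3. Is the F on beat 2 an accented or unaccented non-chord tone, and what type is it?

Unaccented passing tone.

The harmony at that moment is Eb minor triad (Eb, Gb, Bb); F3 is not a chord tone.
It is approached by step up from Eb3 and left by step up to Gb3.
Step in, step out in the same direction — a passing tone.
It falls on a weak beat, so it is unaccented.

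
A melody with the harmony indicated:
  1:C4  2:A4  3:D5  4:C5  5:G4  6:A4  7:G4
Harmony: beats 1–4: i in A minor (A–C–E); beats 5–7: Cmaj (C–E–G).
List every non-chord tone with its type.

D5 (beat 3) — appoggiatura; A4 (beat 6) — neighbor tone.

The harmony at that moment is A minor triad (A, C, E); D5 is not a chord tone.
It is approached by leap up from A4 and left by step down to C5.
Leap in, step out — an appoggiatura.
The harmony at that moment is C major triad (C, E, G); A4 is not a chord tone.
It is approached by step up from G4 and left by step down to G4.
Step away and step back to the same note — a neighbor tone (upper neighbor).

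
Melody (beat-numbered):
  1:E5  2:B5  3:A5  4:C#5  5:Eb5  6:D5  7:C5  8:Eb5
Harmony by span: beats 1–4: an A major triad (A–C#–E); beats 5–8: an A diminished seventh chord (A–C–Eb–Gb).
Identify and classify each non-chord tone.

The harmony at that moment is A major triad (A, C#, E); B5 is not a chord tone.
It is approached by leap up from E5 and left by step down to A5.
Leap in, step out — an appoggiatura.
The harmony at that moment is A diminished seventh chord (A, C, Eb, Gb); D5 is not a chord tone.
It is approached by step down from Eb5 and left by step down to C5.
Step in, step out in the same direction — a passing tone.

B5 (beat 2) — appoggiatura; D5 (beat 6) — passing tone.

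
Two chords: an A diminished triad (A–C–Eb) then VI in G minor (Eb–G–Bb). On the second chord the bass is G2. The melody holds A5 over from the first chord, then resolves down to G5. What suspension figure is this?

9–8 suspension.

At the second chord the bass is G2. The suspended A5 lies a ninth above the bass; after resolving down by step to G5, the interval above the bass becomes an octave.
Suspension figures are named by those two intervals: 9–8.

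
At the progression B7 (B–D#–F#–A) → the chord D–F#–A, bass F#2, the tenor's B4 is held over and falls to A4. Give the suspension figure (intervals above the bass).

At the second chord the bass is F#2. The suspended B4 lies a fourth above the bass; after resolving down by step to A4, the interval above the bass becomes a third.
Suspension figures are named by those two intervals: 4–3.

4–3 suspension.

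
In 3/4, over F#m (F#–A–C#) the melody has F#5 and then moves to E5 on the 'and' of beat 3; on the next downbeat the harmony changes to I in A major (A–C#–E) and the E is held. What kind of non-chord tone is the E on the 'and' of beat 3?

Anticipation.

The harmony at that moment is F# minor triad (F#, A, C#); E5 is not a chord tone.
It is approached by step down from F#5 and then sustained as the same pitch into the next harmony.
Arriving early and becoming a chord tone when the harmony changes — an anticipation.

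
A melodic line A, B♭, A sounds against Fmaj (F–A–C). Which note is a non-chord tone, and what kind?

The harmony at that moment is F major triad (F, A, C); B♭ is not a chord tone.
It is approached by step up from A and left by step down to A.
Step away and step back to the same note — a neighbor tone (upper neighbor).

B♭ is a neighbor tone.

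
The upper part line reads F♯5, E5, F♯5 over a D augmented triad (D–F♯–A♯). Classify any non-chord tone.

The harmony at that moment is D augmented triad (D, F♯, A♯); E5 is not a chord tone.
It is approached by step down from F♯5 and left by step up to F♯5.
Step away and step back to the same note — a neighbor tone (lower neighbor).

E5 is a neighbor tone.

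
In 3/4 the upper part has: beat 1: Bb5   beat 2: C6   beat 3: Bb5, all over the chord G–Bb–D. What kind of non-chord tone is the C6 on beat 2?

The harmony at that moment is G minor triad (G, Bb, D); C6 is not a chord tone.
It is approached by step up from Bb5 and left by step down to Bb5.
Step away and step back to the same note — a neighbor tone (upper neighbor).

Upper neighbor tone.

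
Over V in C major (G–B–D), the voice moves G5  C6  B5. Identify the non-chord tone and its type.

C6 is an appoggiatura.

The harmony at that moment is G major triad (G, B, D); C6 is not a chord tone.
It is approached by leap up from G5 and left by step down to B5.
Leap in, step out — an appoggiatura.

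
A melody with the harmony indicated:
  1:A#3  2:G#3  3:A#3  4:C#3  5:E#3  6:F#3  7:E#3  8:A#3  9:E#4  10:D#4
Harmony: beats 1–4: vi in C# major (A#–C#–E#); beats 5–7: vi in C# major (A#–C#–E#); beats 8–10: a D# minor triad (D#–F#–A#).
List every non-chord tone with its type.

The harmony at that moment is A# minor triad (A#, C#, E#); G#3 is not a chord tone.
It is approached by step down from A#3 and left by step up to A#3.
Step away and step back to the same note — a neighbor tone (lower neighbor).
The harmony at that moment is A# minor triad (A#, C#, E#); F#3 is not a chord tone.
It is approached by step up from E#3 and left by step down to E#3.
Step away and step back to the same note — a neighbor tone (upper neighbor).
The harmony at that moment is D# minor triad (D#, F#, A#); E#4 is not a chord tone.
It is approached by leap up from A#3 and left by step down to D#4.
Leap in, step out — an appoggiatura.

G#3 (beat 2) — neighbor tone; F#3 (beat 6) — neighbor tone; E#4 (beat 9) — appoggiatura.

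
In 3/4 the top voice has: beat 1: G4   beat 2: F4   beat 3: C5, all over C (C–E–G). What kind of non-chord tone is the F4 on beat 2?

Escape tone.

The harmony at that moment is C major triad (C, E, G); F4 is not a chord tone.
It is approached by step down from G4 and left by leap up to C5.
Step in, leap out, on a weak beat — an escape tone.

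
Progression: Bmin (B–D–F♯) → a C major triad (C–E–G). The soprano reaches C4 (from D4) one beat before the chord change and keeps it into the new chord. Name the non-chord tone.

The harmony at that moment is B minor triad (B, D, F♯); C4 is not a chord tone.
It is approached by step down from D4 and then sustained as the same pitch into the next harmony.
Arriving early and becoming a chord tone when the harmony changes — an anticipation.

C4 is an anticipation.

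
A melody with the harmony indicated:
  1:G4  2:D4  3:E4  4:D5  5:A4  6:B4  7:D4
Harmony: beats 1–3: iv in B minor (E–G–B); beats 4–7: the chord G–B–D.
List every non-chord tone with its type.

D4 (beat 2) — appoggiatura; A4 (beat 5) — appoggiatura.

The harmony at that moment is E minor triad (E, G, B); D4 is not a chord tone.
It is approached by leap down from G4 and left by step up to E4.
Leap in, step out — an appoggiatura.
The harmony at that moment is G major triad (G, B, D); A4 is not a chord tone.
It is approached by leap down from D5 and left by step up to B4.
Leap in, step out — an appoggiatura.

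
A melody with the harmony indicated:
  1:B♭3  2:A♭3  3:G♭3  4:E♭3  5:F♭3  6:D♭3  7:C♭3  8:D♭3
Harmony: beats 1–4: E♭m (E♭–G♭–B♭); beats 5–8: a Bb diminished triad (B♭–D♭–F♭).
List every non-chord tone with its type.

The harmony at that moment is E♭ minor triad (E♭, G♭, B♭); A♭3 is not a chord tone.
It is approached by step down from B♭3 and left by step down to G♭3.
Step in, step out in the same direction — a passing tone.
The harmony at that moment is B♭ diminished triad (B♭, D♭, F♭); C♭3 is not a chord tone.
It is approached by step down from D♭3 and left by step up to D♭3.
Step away and step back to the same note — a neighbor tone (lower neighbor).

A♭3 (beat 2) — passing tone; C♭3 (beat 7) — neighbor tone.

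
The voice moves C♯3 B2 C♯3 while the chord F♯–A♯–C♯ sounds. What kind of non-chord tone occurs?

B2 is a neighbor tone.

The harmony at that moment is F♯ major triad (F♯, A♯, C♯); B2 is not a chord tone.
It is approached by step down from C♯3 and left by step up to C♯3.
Step away and step back to the same note — a neighbor tone (lower neighbor).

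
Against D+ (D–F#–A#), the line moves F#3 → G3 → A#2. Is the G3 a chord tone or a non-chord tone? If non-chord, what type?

The harmony at that moment is D augmented triad (D, F#, A#); G3 is not a chord tone.
It is approached by step up from F#3 and left by leap down to A#2.
Step in, leap out — an escape tone.

Non-chord tone — an escape tone.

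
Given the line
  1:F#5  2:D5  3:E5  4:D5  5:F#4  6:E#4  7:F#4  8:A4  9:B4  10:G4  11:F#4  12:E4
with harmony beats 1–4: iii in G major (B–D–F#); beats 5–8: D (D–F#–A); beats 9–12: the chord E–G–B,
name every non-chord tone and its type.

E5 (beat 3) — neighbor tone; E#4 (beat 6) — neighbor tone; F#4 (beat 11) — passing tone.

The harmony at that moment is B minor triad (B, D, F#); E5 is not a chord tone.
It is approached by step up from D5 and left by step down to D5.
Step away and step back to the same note — a neighbor tone (upper neighbor).
The harmony at that moment is D major triad (D, F#, A); E#4 is not a chord tone.
It is approached by step down from F#4 and left by step up to F#4.
Step away and step back to the same note — a neighbor tone (lower neighbor).
The harmony at that moment is E minor triad (E, G, B); F#4 is not a chord tone.
It is approached by step down from G4 and left by step down to E4.
Step in, step out in the same direction — a passing tone.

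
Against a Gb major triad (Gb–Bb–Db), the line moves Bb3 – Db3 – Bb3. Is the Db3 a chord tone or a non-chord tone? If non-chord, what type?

Gb major triad contains Gb, Bb, Db; Db is the fifth, so it is a chord tone.

Chord tone (the fifth of Gb major triad).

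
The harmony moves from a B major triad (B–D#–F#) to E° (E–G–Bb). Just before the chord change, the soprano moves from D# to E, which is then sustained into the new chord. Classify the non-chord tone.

The harmony at that moment is B major triad (B, D#, F#); E is not a chord tone.
It is approached by step up from D# and then sustained as the same pitch into the next harmony.
Arriving early and becoming a chord tone when the harmony changes — an anticipation.

E is an anticipation.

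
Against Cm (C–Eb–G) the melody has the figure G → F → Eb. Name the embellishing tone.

F is a passing tone.

The harmony at that moment is C minor triad (C, Eb, G); F is not a chord tone.
It is approached by step down from G and left by step down to Eb.
Step in, step out in the same direction — a passing tone.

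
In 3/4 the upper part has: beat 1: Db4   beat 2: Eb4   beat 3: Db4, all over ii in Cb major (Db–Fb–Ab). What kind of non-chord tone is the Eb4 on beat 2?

Upper neighbor tone.

The harmony at that moment is Db minor triad (Db, Fb, Ab); Eb4 is not a chord tone.
It is approached by step up from Db4 and left by step down to Db4.
Step away and step back to the same note — a neighbor tone (upper neighbor).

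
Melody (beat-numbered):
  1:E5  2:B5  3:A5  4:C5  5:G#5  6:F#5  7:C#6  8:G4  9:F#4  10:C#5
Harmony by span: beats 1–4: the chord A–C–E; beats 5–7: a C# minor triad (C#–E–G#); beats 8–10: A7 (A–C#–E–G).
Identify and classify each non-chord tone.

The harmony at that moment is A minor triad (A, C, E); B5 is not a chord tone.
It is approached by leap up from E5 and left by step down to A5.
Leap in, step out — an appoggiatura.
The harmony at that moment is C# minor triad (C#, E, G#); F#5 is not a chord tone.
It is approached by step down from G#5 and left by leap up to C#6.
Step in, leap out — an escape tone.
The harmony at that moment is A dominant seventh chord (A, C#, E, G); F#4 is not a chord tone.
It is approached by step down from G4 and left by leap up to C#5.
Step in, leap out — an escape tone.

B5 (beat 2) — appoggiatura; F#5 (beat 6) — escape tone; F#4 (beat 9) — escape tone.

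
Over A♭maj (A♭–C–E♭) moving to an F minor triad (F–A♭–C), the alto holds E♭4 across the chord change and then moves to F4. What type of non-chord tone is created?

The harmony at that moment is F minor triad (F, A♭, C); E♭4 is not a chord tone.
It is held over (the same pitch as the preceding E♭4) and left by step up to F4.
Held over from the previous chord and resolving up by step — a retardation.

E♭4 is a retardation.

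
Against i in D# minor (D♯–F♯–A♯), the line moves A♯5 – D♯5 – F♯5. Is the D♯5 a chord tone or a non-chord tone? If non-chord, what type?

D# minor triad contains D♯, F♯, A♯; D♯ is the root, so it is a chord tone.

Chord tone (the root of D# minor triad).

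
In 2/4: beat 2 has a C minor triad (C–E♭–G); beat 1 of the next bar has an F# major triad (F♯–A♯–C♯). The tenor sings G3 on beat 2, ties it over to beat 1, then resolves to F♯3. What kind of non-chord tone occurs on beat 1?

Suspension.

The harmony at that moment is F♯ major triad (F♯, A♯, C♯); G3 is not a chord tone.
It is held over (the same pitch as the preceding G3) and left by step down to F♯3.
Held over from the previous chord and resolving down by step — a suspension.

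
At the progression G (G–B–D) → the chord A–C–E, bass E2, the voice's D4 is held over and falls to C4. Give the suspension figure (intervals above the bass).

At the second chord the bass is E2. The suspended D4 lies a seventh above the bass; after resolving down by step to C4, the interval above the bass becomes a sixth.
Suspension figures are named by those two intervals: 7–6.

7–6 suspension.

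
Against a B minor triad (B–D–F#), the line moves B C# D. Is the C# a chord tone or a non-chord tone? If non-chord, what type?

The harmony at that moment is B minor triad (B, D, F#); C# is not a chord tone.
It is approached by step up from B and left by step up to D.
Step in, step out in the same direction — a passing tone.

Non-chord tone — a passing tone.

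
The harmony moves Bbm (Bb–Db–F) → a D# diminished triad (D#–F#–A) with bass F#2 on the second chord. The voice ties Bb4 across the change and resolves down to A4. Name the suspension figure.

4–3 suspension.

At the second chord the bass is F#2. The suspended Bb4 lies a fourth above the bass; after resolving down by step to A4, the interval above the bass becomes a third.
Suspension figures are named by those two intervals: 4–3.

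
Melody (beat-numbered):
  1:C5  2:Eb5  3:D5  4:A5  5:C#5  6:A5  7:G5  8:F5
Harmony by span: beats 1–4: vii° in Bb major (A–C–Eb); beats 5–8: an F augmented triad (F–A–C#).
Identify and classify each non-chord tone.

D5 (beat 3) — escape tone; G5 (beat 7) — passing tone.

The harmony at that moment is A diminished triad (A, C, Eb); D5 is not a chord tone.
It is approached by step down from Eb5 and left by leap up to A5.
Step in, leap out — an escape tone.
The harmony at that moment is F augmented triad (F, A, C#); G5 is not a chord tone.
It is approached by step down from A5 and left by step down to F5.
Step in, step out in the same direction — a passing tone.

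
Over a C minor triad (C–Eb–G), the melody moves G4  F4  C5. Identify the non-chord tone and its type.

The harmony at that moment is C minor triad (C, Eb, G); F4 is not a chord tone.
It is approached by step down from G4 and left by leap up to C5.
Step in, leap out — an escape tone.

F4 is an escape tone.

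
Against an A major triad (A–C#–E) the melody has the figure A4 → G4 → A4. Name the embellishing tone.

G4 is a neighbor tone.

The harmony at that moment is A major triad (A, C#, E); G4 is not a chord tone.
It is approached by step down from A4 and left by step up to A4.
Step away and step back to the same note — a neighbor tone (lower neighbor).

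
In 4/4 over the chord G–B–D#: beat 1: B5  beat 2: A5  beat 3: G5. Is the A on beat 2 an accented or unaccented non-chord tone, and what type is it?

Unaccented passing tone.

The harmony at that moment is G augmented triad (G, B, D#); A5 is not a chord tone.
It is approached by step down from B5 and left by step down to G5.
Step in, step out in the same direction — a passing tone.
It falls on a weak beat, so it is unaccented.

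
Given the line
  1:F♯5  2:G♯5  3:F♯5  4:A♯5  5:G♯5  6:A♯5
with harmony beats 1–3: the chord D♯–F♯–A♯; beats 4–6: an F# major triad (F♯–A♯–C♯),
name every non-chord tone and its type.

The harmony at that moment is D♯ minor triad (D♯, F♯, A♯); G♯5 is not a chord tone.
It is approached by step up from F♯5 and left by step down to F♯5.
Step away and step back to the same note — a neighbor tone (upper neighbor).
The harmony at that moment is F♯ major triad (F♯, A♯, C♯); G♯5 is not a chord tone.
It is approached by step down from A♯5 and left by step up to A♯5.
Step away and step back to the same note — a neighbor tone (lower neighbor).

G♯5 (beat 2) — neighbor tone; G♯5 (beat 5) — neighbor tone.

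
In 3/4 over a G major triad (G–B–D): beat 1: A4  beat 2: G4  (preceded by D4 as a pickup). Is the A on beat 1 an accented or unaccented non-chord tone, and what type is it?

The harmony at that moment is G major triad (G, B, D); A4 is not a chord tone.
It is approached by leap up from D4 and left by step down to G4.
Leap in, step out — an appoggiatura.
It falls on the downbeat, so it is accented.

Accented appoggiatura.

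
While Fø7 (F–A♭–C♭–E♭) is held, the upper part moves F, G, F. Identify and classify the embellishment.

The harmony at that moment is F half-diminished seventh chord (F, A♭, C♭, E♭); G is not a chord tone.
It is approached by step up from F and left by step down to F.
Step away and step back to the same note — a neighbor tone (upper neighbor).

G is a neighbor tone.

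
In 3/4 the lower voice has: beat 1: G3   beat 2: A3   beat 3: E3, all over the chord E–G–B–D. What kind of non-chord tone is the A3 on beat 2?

The harmony at that moment is E minor seventh chord (E, G, B, D); A3 is not a chord tone.
It is approached by step up from G3 and left by leap down to E3.
Step in, leap out, on a weak beat — an escape tone.

Escape tone.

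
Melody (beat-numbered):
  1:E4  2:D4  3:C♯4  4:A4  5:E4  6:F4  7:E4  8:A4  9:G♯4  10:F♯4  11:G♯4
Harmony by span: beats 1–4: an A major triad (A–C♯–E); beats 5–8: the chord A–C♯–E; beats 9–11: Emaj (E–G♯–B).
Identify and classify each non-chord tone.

D4 (beat 2) — passing tone; F4 (beat 6) — neighbor tone; F♯4 (beat 10) — neighbor tone.

The harmony at that moment is A major triad (A, C♯, E); D4 is not a chord tone.
It is approached by step down from E4 and left by step down to C♯4.
Step in, step out in the same direction — a passing tone.
The harmony at that moment is A major triad (A, C♯, E); F4 is not a chord tone.
It is approached by step up from E4 and left by step down to E4.
Step away and step back to the same note — a neighbor tone (upper neighbor).
The harmony at that moment is E major triad (E, G♯, B); F♯4 is not a chord tone.
It is approached by step down from G♯4 and left by step up to G♯4.
Step away and step back to the same note — a neighbor tone (lower neighbor).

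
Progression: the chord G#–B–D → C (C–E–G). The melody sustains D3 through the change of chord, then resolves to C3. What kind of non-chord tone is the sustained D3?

D3 is a suspension.

The harmony at that moment is C major triad (C, E, G); D3 is not a chord tone.
It is held over (the same pitch as the preceding D3) and left by step down to C3.
Held over from the previous chord and resolving down by step — a suspension.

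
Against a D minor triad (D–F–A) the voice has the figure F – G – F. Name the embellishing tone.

G is a neighbor tone.

The harmony at that moment is D minor triad (D, F, A); G is not a chord tone.
It is approached by step up from F and left by step down to F.
Step away and step back to the same note — a neighbor tone (upper neighbor).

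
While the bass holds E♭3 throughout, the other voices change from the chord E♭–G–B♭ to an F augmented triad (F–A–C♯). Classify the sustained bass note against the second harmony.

Pedal tone (pedal point).

The harmony at that moment is F augmented triad (F, A, C♯); E♭3 is not a chord tone.
It is held over (the same pitch as the preceding E♭3) and then sustained as the same pitch into the next harmony.
Sustained through a change of harmony — a pedal tone.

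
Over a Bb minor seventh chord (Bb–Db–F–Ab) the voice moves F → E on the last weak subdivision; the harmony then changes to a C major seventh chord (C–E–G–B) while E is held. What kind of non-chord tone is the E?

E is an anticipation.

The harmony at that moment is Bb minor seventh chord (Bb, Db, F, Ab); E is not a chord tone.
It is approached by step down from F and then sustained as the same pitch into the next harmony.
Arriving early and becoming a chord tone when the harmony changes — an anticipation.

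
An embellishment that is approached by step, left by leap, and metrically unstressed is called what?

Approach: by step. Departure: by leap. Metric position: weak.
Step in, leap out, from a weak position — an escape tone (échappée). (It is the mirror image of the appoggiatura, which leaps in and steps out on a strong beat.)

Escape tone.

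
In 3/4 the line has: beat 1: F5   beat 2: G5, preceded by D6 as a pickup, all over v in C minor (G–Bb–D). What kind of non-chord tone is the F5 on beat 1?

The harmony at that moment is G minor triad (G, Bb, D); F5 is not a chord tone.
It is approached by leap down from D6 and left by step up to G5.
Leap in, step out, metrically accented — an appoggiatura.

Appoggiatura.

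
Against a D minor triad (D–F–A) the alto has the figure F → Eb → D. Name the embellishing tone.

The harmony at that moment is D minor triad (D, F, A); Eb is not a chord tone.
It is approached by step down from F and left by step down to D.
Step in, step out in the same direction — a passing tone.

Eb is a passing tone.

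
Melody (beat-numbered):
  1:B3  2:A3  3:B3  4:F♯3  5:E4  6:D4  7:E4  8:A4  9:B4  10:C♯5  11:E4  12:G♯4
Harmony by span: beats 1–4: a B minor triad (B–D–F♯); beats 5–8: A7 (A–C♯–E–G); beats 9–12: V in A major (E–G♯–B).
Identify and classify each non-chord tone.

A3 (beat 2) — neighbor tone; D4 (beat 6) — neighbor tone; C♯5 (beat 10) — escape tone.

The harmony at that moment is B minor triad (B, D, F♯); A3 is not a chord tone.
It is approached by step down from B3 and left by step up to B3.
Step away and step back to the same note — a neighbor tone (lower neighbor).
The harmony at that moment is A dominant seventh chord (A, C♯, E, G); D4 is not a chord tone.
It is approached by step down from E4 and left by step up to E4.
Step away and step back to the same note — a neighbor tone (lower neighbor).
The harmony at that moment is E major triad (E, G♯, B); C♯5 is not a chord tone.
It is approached by step up from B4 and left by leap down to E4.
Step in, leap out — an escape tone.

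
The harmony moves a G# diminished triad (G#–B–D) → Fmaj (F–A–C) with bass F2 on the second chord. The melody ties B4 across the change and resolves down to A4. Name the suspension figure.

At the second chord the bass is F2. The suspended B4 lies a fourth above the bass; after resolving down by step to A4, the interval above the bass becomes a third.
Suspension figures are named by those two intervals: 4–3.

4–3 suspension.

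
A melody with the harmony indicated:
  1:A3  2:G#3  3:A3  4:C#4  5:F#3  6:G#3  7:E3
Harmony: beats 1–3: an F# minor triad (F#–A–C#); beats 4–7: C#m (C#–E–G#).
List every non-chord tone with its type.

The harmony at that moment is F# minor triad (F#, A, C#); G#3 is not a chord tone.
It is approached by step down from A3 and left by step up to A3.
Step away and step back to the same note — a neighbor tone (lower neighbor).
The harmony at that moment is C# minor triad (C#, E, G#); F#3 is not a chord tone.
It is approached by leap down from C#4 and left by step up to G#3.
Leap in, step out — an appoggiatura.

G#3 (beat 2) — neighbor tone; F#3 (beat 5) — appoggiatura.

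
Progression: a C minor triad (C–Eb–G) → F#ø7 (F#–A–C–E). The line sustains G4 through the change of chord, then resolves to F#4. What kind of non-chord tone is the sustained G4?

The harmony at that moment is F# half-diminished seventh chord (F#, A, C, E); G4 is not a chord tone.
It is held over (the same pitch as the preceding G4) and left by step down to F#4.
Held over from the previous chord and resolving down by step — a suspension.

G4 is a suspension.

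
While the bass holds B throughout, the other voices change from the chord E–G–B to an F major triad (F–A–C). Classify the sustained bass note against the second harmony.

The harmony at that moment is F major triad (F, A, C); B is not a chord tone.
It is held over (the same pitch as the preceding B) and then sustained as the same pitch into the next harmony.
Sustained through a change of harmony — a pedal tone.

Pedal tone (pedal point).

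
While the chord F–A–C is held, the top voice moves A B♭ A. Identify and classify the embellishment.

The harmony at that moment is F major triad (F, A, C); B♭ is not a chord tone.
It is approached by step up from A and left by step down to A.
Step away and step back to the same note — a neighbor tone (upper neighbor).

B♭ is a neighbor tone.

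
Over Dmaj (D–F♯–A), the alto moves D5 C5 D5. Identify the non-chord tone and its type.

C5 is a neighbor tone.

The harmony at that moment is D major triad (D, F♯, A); C5 is not a chord tone.
It is approached by step down from D5 and left by step up to D5.
Step away and step back to the same note — a neighbor tone (lower neighbor).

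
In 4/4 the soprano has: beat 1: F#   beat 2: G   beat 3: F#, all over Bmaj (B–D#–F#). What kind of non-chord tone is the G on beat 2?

Upper neighbor tone.

The harmony at that moment is B major triad (B, D#, F#); G is not a chord tone.
It is approached by step up from F# and left by step down to F#.
Step away and step back to the same note — a neighbor tone (upper neighbor).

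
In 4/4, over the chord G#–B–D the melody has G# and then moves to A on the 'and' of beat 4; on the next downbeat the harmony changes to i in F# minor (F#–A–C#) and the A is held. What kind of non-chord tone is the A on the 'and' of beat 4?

The harmony at that moment is G# diminished triad (G#, B, D); A is not a chord tone.
It is approached by step up from G# and then sustained as the same pitch into the next harmony.
Arriving early and becoming a chord tone when the harmony changes — an anticipation.

Anticipation.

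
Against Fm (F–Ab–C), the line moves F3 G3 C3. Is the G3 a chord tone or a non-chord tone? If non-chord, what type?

Non-chord tone — an escape tone.

The harmony at that moment is F minor triad (F, Ab, C); G3 is not a chord tone.
It is approached by step up from F3 and left by leap down to C3.
Step in, leap out — an escape tone.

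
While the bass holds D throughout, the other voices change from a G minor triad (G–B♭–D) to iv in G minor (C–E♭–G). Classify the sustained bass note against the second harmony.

The harmony at that moment is C minor triad (C, E♭, G); D is not a chord tone.
It is held over (the same pitch as the preceding D) and then sustained as the same pitch into the next harmony.
Sustained through a change of harmony — a pedal tone.

Pedal tone (pedal point).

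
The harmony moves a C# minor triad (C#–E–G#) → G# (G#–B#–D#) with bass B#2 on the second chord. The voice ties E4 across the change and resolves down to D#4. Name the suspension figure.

At the second chord the bass is B#2. The suspended E4 lies a fourth above the bass; after resolving down by step to D#4, the interval above the bass becomes a third.
Suspension figures are named by those two intervals: 4–3.

4–3 suspension.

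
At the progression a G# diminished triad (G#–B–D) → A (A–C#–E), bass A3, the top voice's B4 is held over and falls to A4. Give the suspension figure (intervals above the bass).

At the second chord the bass is A3. The suspended B4 lies a ninth above the bass; after resolving down by step to A4, the interval above the bass becomes an octave.
Suspension figures are named by those two intervals: 9–8.

9–8 suspension.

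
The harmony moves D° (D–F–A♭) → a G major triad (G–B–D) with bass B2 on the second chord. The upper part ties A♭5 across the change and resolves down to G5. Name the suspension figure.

7–6 suspension.

At the second chord the bass is B2. The suspended A♭5 lies a seventh above the bass; after resolving down by step to G5, the interval above the bass becomes a sixth.
Suspension figures are named by those two intervals: 7–6.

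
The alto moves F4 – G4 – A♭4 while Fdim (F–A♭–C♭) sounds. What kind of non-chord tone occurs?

G4 is a passing tone.

The harmony at that moment is F diminished triad (F, A♭, C♭); G4 is not a chord tone.
It is approached by step up from F4 and left by step up to A♭4.
Step in, step out in the same direction — a passing tone.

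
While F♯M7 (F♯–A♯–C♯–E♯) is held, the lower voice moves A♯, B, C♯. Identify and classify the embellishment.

The harmony at that moment is F♯ major seventh chord (F♯, A♯, C♯, E♯); B is not a chord tone.
It is approached by step up from A♯ and left by step up to C♯.
Step in, step out in the same direction — a passing tone.

B is a passing tone.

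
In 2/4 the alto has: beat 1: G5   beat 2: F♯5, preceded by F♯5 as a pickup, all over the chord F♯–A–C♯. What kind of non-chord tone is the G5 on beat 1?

Upper neighbor tone.

The harmony at that moment is F♯ minor triad (F♯, A, C♯); G5 is not a chord tone.
It is approached by step up from F♯5 and left by step down to F♯5.
Step away and step back to the same note — a neighbor tone (upper neighbor).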